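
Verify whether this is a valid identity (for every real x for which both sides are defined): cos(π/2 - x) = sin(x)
Yes, this is an identity.

Claim: cos(π/2 - x) = sin(x).
Reasoning: Use cos(u - v) = cos(u)cos(v) + sin(u)sin(v) with u = π/2, v = x: cos(π/2)cos(x) + sin(π/2)sin(x) = 0·cos(x) + 1·sin(x) = sin(x).
So the two sides agree for every real x for which both sides are defined.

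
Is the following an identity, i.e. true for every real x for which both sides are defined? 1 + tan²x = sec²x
Yes, this is an identity.

Claim: 1 + tan²x = sec²x.
Reasoning: Start from sin²x + cos²x = 1 and divide every term by cos²x (allowed wherever tan x and sec x are defined): tan²x + 1 = 1/cos²x = sec²x.
So the two sides agree for every real x for which both sides are defined.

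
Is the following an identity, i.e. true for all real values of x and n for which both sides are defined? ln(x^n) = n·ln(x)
Yes, this is an identity.

Claim: ln(x^n) = n·ln(x).
Reasoning: The right side requires x > 0. For x > 0, x^n = (e^(ln x))^n = e^(n·ln x), so taking ln of both sides gives ln(x^n) = n·ln(x).
So the two sides agree for all real values of x and n for which both sides are defined.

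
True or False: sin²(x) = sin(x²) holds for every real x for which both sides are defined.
False.

Claim: sin²(x) = sin(x²).
Test a specific point where both sides are defined: x = -π/3.
LHS = sin²(x) ≈ 0.7500
RHS = sin(x²) ≈ 0.8897
Since 0.7500 ≠ 0.8897, the equation fails at this point, so it cannot hold for every real x for which both sides are defined.
sin²(x) means (sin x)², squaring the output; sin(x²) squares the input. These are different functions.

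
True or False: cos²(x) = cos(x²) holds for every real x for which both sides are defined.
False.

Claim: cos²(x) = cos(x²).
Test a specific point where both sides are defined: x = -π/4.
LHS = cos²(x) ≈ 0.5000
RHS = cos(x²) ≈ 0.8157
Since 0.5000 ≠ 0.8157, the equation fails at this point, so it cannot hold for every real x for which both sides are defined.
cos²(x) means (cos x)², squaring the output; cos(x²) squares the input. These are different functions.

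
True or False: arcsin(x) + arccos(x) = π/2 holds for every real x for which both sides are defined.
Claim: arcsin(x) + arccos(x) = π/2.
Reasoning: Both sides are defined for -1 ≤ x ≤ 1. Let θ = arcsin(x), so sin θ = x and θ ∈ [-π/2, π/2]. Then cos(π/2 - θ) = sin θ = x and π/2 - θ ∈ [0, π], which is exactly the range of arccos, so arccos(x) = π/2 - θ. Adding: arcsin(x) + arccos(x) = θ + (π/2 - θ) = π/2.
So the two sides agree for every real x for which both sides are defined.

Conclusion: True.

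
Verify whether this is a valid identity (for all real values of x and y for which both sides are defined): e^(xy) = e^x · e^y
Claim: e^(xy) = e^x · e^y.
Test a specific point where both sides are defined: x = -2, y = -1.
LHS = e^(xy) ≈ 7.3891
RHS = e^x · e^y ≈ 0.0498
Since 7.3891 ≠ 0.0498, the equation fails at this point, so it cannot hold for all real values of x and y for which both sides are defined.
e^x · e^y = e^(x+y), not e^(xy).

Conclusion: No, this is NOT an identity.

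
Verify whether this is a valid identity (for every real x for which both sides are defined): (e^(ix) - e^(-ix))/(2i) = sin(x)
Yes, this is an identity.

Claim: (e^(ix) - e^(-ix))/(2i) = sin(x).
Reasoning: By Euler's formula e^(ix) = cos(x) + i·sin(x) and e^(-ix) = cos(x) - i·sin(x). Subtracting cancels the cosine terms: e^(ix) - e^(-ix) = 2i·sin(x); divide by 2i.
So the two sides agree for every real x for which both sides are defined.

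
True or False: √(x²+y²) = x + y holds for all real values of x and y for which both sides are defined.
Claim: √(x²+y²) = x + y.
Test a specific point where both sides are defined: x = -1, y = -3.
LHS = √(x²+y²) ≈ 3.1623
RHS = x + y ≈ -4.0000
Since 3.1623 ≠ -4.0000, the equation fails at this point, so it cannot hold for all real values of x and y for which both sides are defined.
(x+y)² = x² + 2xy + y², not x² + y², so the square root does not split this way.

Conclusion: False.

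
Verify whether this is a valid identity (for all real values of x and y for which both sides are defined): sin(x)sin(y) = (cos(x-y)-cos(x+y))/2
Claim: sin(x)sin(y) = (cos(x-y)-cos(x+y))/2.
Reasoning: cos(x-y) = cos(x)cos(y) + sin(x)sin(y) and cos(x+y) = cos(x)cos(y) - sin(x)sin(y). Subtracting, cos(x-y) - cos(x+y) = 2sin(x)sin(y); divide by 2.
So the two sides agree for all real values of x and y for which both sides are defined.

Conclusion: Yes, this is an identity.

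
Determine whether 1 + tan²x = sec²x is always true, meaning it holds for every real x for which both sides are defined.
Claim: 1 + tan²x = sec²x.
Reasoning: Start from sin²x + cos²x = 1 and divide every term by cos²x (allowed wherever tan x and sec x are defined): tan²x + 1 = 1/cos²x = sec²x.
So the two sides agree for every real x for which both sides are defined.

Conclusion: Yes, this is an identity.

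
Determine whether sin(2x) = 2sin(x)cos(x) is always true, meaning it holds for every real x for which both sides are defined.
Claim: sin(2x) = 2sin(x)cos(x).
Reasoning: Put y = x in the addition formula sin(x+y) = sin(x)cos(y) + cos(x)sin(y): sin(2x) = sin(x)cos(x) + cos(x)sin(x) = 2sin(x)cos(x).
So the two sides agree for every real x for which both sides are defined.

Conclusion: Yes, this is an identity.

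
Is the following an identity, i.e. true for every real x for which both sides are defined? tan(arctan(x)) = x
Yes, this is an identity.

Claim: tan(arctan(x)) = x.
Reasoning: For every real x, arctan(x) is by definition the angle in (-π/2, π/2) whose tangent equals x. Taking the tangent of that angle returns x.
So the two sides agree for every real x for which both sides are defined.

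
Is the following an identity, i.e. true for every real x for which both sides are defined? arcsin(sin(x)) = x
Claim: arcsin(sin(x)) = x.
Test a specific point where both sides are defined: x = 2π/3.
LHS = arcsin(sin(x)) ≈ 1.0472
RHS = x ≈ 2.0944
Since 1.0472 ≠ 2.0944, the equation fails at this point, so it cannot hold for every real x for which both sides are defined.
arcsin only returns values in [-π/2, π/2], so arcsin(sin(x)) = x holds only for x in that interval, not for all real x.

Conclusion: No, this is NOT an identity.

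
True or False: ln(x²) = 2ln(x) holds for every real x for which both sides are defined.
Claim: ln(x²) = 2ln(x).
Reasoning: The right side requires x > 0. For x > 0, x² = (e^(ln x))² = e^(2ln x), so ln(x²) = 2ln(x). (For x < 0 the right side is undefined, so those values are outside the claim.)
So the two sides agree for every real x for which both sides are defined.

Conclusion: True.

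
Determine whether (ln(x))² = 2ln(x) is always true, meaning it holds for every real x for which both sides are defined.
No, this is NOT an identity.

Claim: (ln(x))² = 2ln(x).
Test a specific point where both sides are defined: x = 2.
LHS = (ln(x))² ≈ 0.4805
RHS = 2ln(x) ≈ 1.3863
Since 0.4805 ≠ 1.3863, the equation fails at this point, so it cannot hold for every real x for which both sides are defined.
2ln(x) equals ln(x²), which is not the same as (ln x)².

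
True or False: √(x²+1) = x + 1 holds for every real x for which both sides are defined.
False.

Claim: √(x²+1) = x + 1.
Test a specific point where both sides are defined: x = -1.
LHS = √(x²+1) ≈ 1.4142
RHS = x + 1 ≈ 0.0000
Since 1.4142 ≠ 0.0000, the equation fails at this point, so it cannot hold for every real x for which both sides are defined.
(x+1)² = x² + 2x + 1 ≠ x² + 1 unless x = 0.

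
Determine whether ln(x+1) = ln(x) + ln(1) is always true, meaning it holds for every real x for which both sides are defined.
Claim: ln(x+1) = ln(x) + ln(1).
Test a specific point where both sides are defined: x = 4.
LHS = ln(x+1) ≈ 1.6094
RHS = ln(x) + ln(1) ≈ 1.3863
Since 1.6094 ≠ 1.3863, the equation fails at this point, so it cannot hold for every real x for which both sides are defined.
ln(1) = 0, so the right side is just ln(x), which differs from ln(x+1).

Conclusion: No, this is NOT an identity.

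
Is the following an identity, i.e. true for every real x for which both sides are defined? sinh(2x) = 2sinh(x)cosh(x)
Claim: sinh(2x) = 2sinh(x)cosh(x).
Reasoning: 2sinh(x)cosh(x) = 2 · (e^x - e^-x)/2 · (e^x + e^-x)/2 = (e^(2x) - e^(-2x))/2 = sinh(2x).
So the two sides agree for every real x for which both sides are defined.

Conclusion: Yes, this is an identity.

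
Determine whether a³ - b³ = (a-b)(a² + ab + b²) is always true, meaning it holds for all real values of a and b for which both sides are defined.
Claim: a³ - b³ = (a-b)(a² + ab + b²).
Reasoning: Expand the right side: (a-b)(a² + ab + b²) = a³ + a²b + ab² - a²b - ab² - b³ = a³ - b³ (the middle terms cancel in pairs).
So the two sides agree for all real values of a and b for which both sides are defined.

Conclusion: Yes, this is an identity.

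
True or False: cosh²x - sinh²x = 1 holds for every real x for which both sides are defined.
True.

Claim: cosh²x - sinh²x = 1.
Reasoning: With cosh(x) = (e^x + e^-x)/2 and sinh(x) = (e^x - e^-x)/2: cosh²x = (e^(2x) + 2 + e^(-2x))/4 and sinh²x = (e^(2x) - 2 + e^(-2x))/4. Subtracting leaves 4/4 = 1.
So the two sides agree for every real x for which both sides are defined.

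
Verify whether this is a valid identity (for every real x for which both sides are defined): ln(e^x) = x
Claim: ln(e^x) = x.
Reasoning: ln is the inverse of the exponential: ln(e^x) asks for the exponent p with e^p = e^x, and since e^p is one-to-one that exponent is p = x.
So the two sides agree for every real x for which both sides are defined.

Conclusion: Yes, this is an identity.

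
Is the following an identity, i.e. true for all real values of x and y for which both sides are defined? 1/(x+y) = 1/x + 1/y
No, this is NOT an identity.

Claim: 1/(x+y) = 1/x + 1/y.
Test a specific point where both sides are defined: x = 5, y = -3.
LHS = 1/(x+y) ≈ 0.5000
RHS = 1/x + 1/y ≈ -0.1333
Since 0.5000 ≠ -0.1333, the equation fails at this point, so it cannot hold for all real values of x and y for which both sides are defined.
1/x + 1/y = (x+y)/(xy), which is not 1/(x+y).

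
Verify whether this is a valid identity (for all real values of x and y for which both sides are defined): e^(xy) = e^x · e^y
No, this is NOT an identity.

Claim: e^(xy) = e^x · e^y.
Test a specific point where both sides are defined: x = 1, y = 1.
LHS = e^(xy) ≈ 2.7183
RHS = e^x · e^y ≈ 7.3891
Since 2.7183 ≠ 7.3891, the equation fails at this point, so it cannot hold for all real values of x and y for which both sides are defined.
e^x · e^y = e^(x+y), not e^(xy).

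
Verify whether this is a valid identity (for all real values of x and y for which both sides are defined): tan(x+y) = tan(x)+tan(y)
Claim: tan(x+y) = tan(x)+tan(y).
Test a specific point where both sides are defined: x = -π/3, y = -π/4.
LHS = tan(x+y) ≈ 3.7321
RHS = tan(x)+tan(y) ≈ -2.7321
Since 3.7321 ≠ -2.7321, the equation fails at this point, so it cannot hold for all real values of x and y for which both sides are defined.
The correct formula is tan(x+y) = (tan(x) + tan(y))/(1 - tan(x)tan(y)).

Conclusion: No, this is NOT an identity.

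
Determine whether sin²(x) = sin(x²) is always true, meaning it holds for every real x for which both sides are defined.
No, this is NOT an identity.

Claim: sin²(x) = sin(x²).
Test a specific point where both sides are defined: x = π.
LHS = sin²(x) ≈ 0.0000
RHS = sin(x²) ≈ -0.4303
Since 0.0000 ≠ -0.4303, the equation fails at this point, so it cannot hold for every real x for which both sides are defined.
sin²(x) means (sin x)², squaring the output; sin(x²) squares the input. These are different functions.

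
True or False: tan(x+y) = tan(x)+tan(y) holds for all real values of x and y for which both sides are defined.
False.

Claim: tan(x+y) = tan(x)+tan(y).
Test a specific point where both sides are defined: x = π/3, y = π/4.
LHS = tan(x+y) ≈ -3.7321
RHS = tan(x)+tan(y) ≈ 2.7321
Since -3.7321 ≠ 2.7321, the equation fails at this point, so it cannot hold for all real values of x and y for which both sides are defined.
The correct formula is tan(x+y) = (tan(x) + tan(y))/(1 - tan(x)tan(y)).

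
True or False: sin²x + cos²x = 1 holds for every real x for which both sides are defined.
Claim: sin²x + cos²x = 1.
Reasoning: The point (cos x, sin x) lies on the unit circle X² + Y² = 1, so cos²x + sin²x = 1 for every real x.
So the two sides agree for every real x for which both sides are defined.

Conclusion: True.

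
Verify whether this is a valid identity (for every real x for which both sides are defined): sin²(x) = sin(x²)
No, this is NOT an identity.

Claim: sin²(x) = sin(x²).
Test a specific point where both sides are defined: x = -π/6.
LHS = sin²(x) ≈ 0.2500
RHS = sin(x²) ≈ 0.2707
Since 0.2500 ≠ 0.2707, the equation fails at this point, so it cannot hold for every real x for which both sides are defined.
sin²(x) means (sin x)², squaring the output; sin(x²) squares the input. These are different functions.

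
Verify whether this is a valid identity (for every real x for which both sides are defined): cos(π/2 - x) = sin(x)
Claim: cos(π/2 - x) = sin(x).
Reasoning: Use cos(u - v) = cos(u)cos(v) + sin(u)sin(v) with u = π/2, v = x: cos(π/2)cos(x) + sin(π/2)sin(x) = 0·cos(x) + 1·sin(x) = sin(x).
So the two sides agree for every real x for which both sides are defined.

Conclusion: Yes, this is an identity.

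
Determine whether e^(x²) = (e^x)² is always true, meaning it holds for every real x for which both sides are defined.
No, this is NOT an identity.

Claim: e^(x²) = (e^x)².
Test a specific point where both sides are defined: x = -1.
LHS = e^(x²) ≈ 2.7183
RHS = (e^x)² ≈ 0.1353
Since 2.7183 ≠ 0.1353, the equation fails at this point, so it cannot hold for every real x for which both sides are defined.
(e^x)² = e^(2x), and 2x ≠ x² in general.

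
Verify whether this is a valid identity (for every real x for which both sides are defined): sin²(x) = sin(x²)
Claim: sin²(x) = sin(x²).
Test a specific point where both sides are defined: x = π/3.
LHS = sin²(x) ≈ 0.7500
RHS = sin(x²) ≈ 0.8897
Since 0.7500 ≠ 0.8897, the equation fails at this point, so it cannot hold for every real x for which both sides are defined.
sin²(x) means (sin x)², squaring the output; sin(x²) squares the input. These are different functions.

Conclusion: No, this is NOT an identity.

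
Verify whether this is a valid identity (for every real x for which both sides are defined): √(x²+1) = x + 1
Claim: √(x²+1) = x + 1.
Test a specific point where both sides are defined: x = -2.
LHS = √(x²+1) ≈ 2.2361
RHS = x + 1 ≈ -1.0000
Since 2.2361 ≠ -1.0000, the equation fails at this point, so it cannot hold for every real x for which both sides are defined.
(x+1)² = x² + 2x + 1 ≠ x² + 1 unless x = 0.

Conclusion: No, this is NOT an identity.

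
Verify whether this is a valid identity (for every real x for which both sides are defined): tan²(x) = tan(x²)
Claim: tan²(x) = tan(x²).
Test a specific point where both sides are defined: x = -π/4.
LHS = tan²(x) ≈ 1.0000
RHS = tan(x²) ≈ 0.7092
Since 1.0000 ≠ 0.7092, the equation fails at this point, so it cannot hold for every real x for which both sides are defined.
tan²(x) means (tan x)², squaring the output; tan(x²) squares the input. These are different functions.

Conclusion: No, this is NOT an identity.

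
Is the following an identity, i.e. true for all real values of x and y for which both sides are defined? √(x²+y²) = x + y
Claim: √(x²+y²) = x + y.
Test a specific point where both sides are defined: x = 5, y = 2.
LHS = √(x²+y²) ≈ 5.3852
RHS = x + y ≈ 7.0000
Since 5.3852 ≠ 7.0000, the equation fails at this point, so it cannot hold for all real values of x and y for which both sides are defined.
(x+y)² = x² + 2xy + y², not x² + y², so the square root does not split this way.

Conclusion: No, this is NOT an identity.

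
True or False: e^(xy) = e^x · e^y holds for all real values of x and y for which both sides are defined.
Claim: e^(xy) = e^x · e^y.
Test a specific point where both sides are defined: x = -3, y = -3.
LHS = e^(xy) ≈ 8103.0839
RHS = e^x · e^y ≈ 0.0025
Since 8103.0839 ≠ 0.0025, the equation fails at this point, so it cannot hold for all real values of x and y for which both sides are defined.
e^x · e^y = e^(x+y), not e^(xy).

Conclusion: False.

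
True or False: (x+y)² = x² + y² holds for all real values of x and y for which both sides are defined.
Claim: (x+y)² = x² + y².
Test a specific point where both sides are defined: x = 4, y = 3/2.
LHS = (x+y)² ≈ 30.2500
RHS = x² + y² ≈ 18.2500
Since 30.2500 ≠ 18.2500, the equation fails at this point, so it cannot hold for all real values of x and y for which both sides are defined.
The correct expansion is (x+y)² = x² + 2xy + y²; the cross term 2xy is missing.

Conclusion: False.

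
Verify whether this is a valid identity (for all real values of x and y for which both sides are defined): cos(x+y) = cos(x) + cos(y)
No, this is NOT an identity.

Claim: cos(x+y) = cos(x) + cos(y).
Test a specific point where both sides are defined: x = -π/6, y = -π/2.
LHS = cos(x+y) ≈ -0.5000
RHS = cos(x) + cos(y) ≈ 0.8660
Since -0.5000 ≠ 0.8660, the equation fails at this point, so it cannot hold for all real values of x and y for which both sides are defined.
The correct expansion is cos(x+y) = cos(x)cos(y) - sin(x)sin(y); cosine is not additive.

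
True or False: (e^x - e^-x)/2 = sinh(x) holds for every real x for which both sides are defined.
Claim: (e^x - e^-x)/2 = sinh(x).
Reasoning: This is exactly the definition of the hyperbolic sine: sinh(x) := (e^x - e^-x)/2.
So the two sides agree for every real x for which both sides are defined.

Conclusion: True.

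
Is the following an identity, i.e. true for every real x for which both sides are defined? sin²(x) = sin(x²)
Claim: sin²(x) = sin(x²).
Test a specific point where both sides are defined: x = π/3.
LHS = sin²(x) ≈ 0.7500
RHS = sin(x²) ≈ 0.8897
Since 0.7500 ≠ 0.8897, the equation fails at this point, so it cannot hold for every real x for which both sides are defined.
sin²(x) means (sin x)², squaring the output; sin(x²) squares the input. These are different functions.

Conclusion: No, this is NOT an identity.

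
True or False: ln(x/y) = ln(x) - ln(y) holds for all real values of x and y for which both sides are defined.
Claim: ln(x/y) = ln(x) - ln(y).
Reasoning: Both sides are simultaneously defined only when x, y > 0. Write x = e^p, y = e^q. Then x/y = e^(p-q), so ln(x/y) = p - q = ln(x) - ln(y).
So the two sides agree for all real values of x and y for which both sides are defined.

Conclusion: True.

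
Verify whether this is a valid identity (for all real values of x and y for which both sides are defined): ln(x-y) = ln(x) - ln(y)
Claim: ln(x-y) = ln(x) - ln(y).
Test a specific point where both sides are defined: x = 5, y = 3.
LHS = ln(x-y) ≈ 0.6931
RHS = ln(x) - ln(y) ≈ 0.5108
Since 0.6931 ≠ 0.5108, the equation fails at this point, so it cannot hold for all real values of x and y for which both sides are defined.
ln(x) - ln(y) = ln(x/y), not ln(x-y).

Conclusion: No, this is NOT an identity.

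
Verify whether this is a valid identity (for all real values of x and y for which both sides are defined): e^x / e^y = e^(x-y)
Claim: e^x / e^y = e^(x-y).
Reasoning: 1/e^y = e^(-y), so e^x / e^y = e^x · e^(-y) = e^(x + (-y)) = e^(x-y) by the product rule for exponents.
So the two sides agree for all real values of x and y for which both sides are defined.

Conclusion: Yes, this is an identity.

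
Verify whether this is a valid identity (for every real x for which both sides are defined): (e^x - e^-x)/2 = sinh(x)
Yes, this is an identity.

Claim: (e^x - e^-x)/2 = sinh(x).
Reasoning: This is exactly the definition of the hyperbolic sine: sinh(x) := (e^x - e^-x)/2.
So the two sides agree for every real x for which both sides are defined.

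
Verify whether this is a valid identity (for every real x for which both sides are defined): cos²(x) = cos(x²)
No, this is NOT an identity.

Claim: cos²(x) = cos(x²).
Test a specific point where both sides are defined: x = 2π/3.
LHS = cos²(x) ≈ 0.2500
RHS = cos(x²) ≈ -0.3202
Since 0.2500 ≠ -0.3202, the equation fails at this point, so it cannot hold for every real x for which both sides are defined.
cos²(x) means (cos x)², squaring the output; cos(x²) squares the input. These are different functions.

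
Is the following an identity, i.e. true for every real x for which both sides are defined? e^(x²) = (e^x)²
No, this is NOT an identity.

Claim: e^(x²) = (e^x)².
Test a specific point where both sides are defined: x = 1.
LHS = e^(x²) ≈ 2.7183
RHS = (e^x)² ≈ 7.3891
Since 2.7183 ≠ 7.3891, the equation fails at this point, so it cannot hold for every real x for which both sides are defined.
(e^x)² = e^(2x), and 2x ≠ x² in general.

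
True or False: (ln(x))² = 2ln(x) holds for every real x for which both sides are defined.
Claim: (ln(x))² = 2ln(x).
Test a specific point where both sides are defined: x = 1/2.
LHS = (ln(x))² ≈ 0.4805
RHS = 2ln(x) ≈ -1.3863
Since 0.4805 ≠ -1.3863, the equation fails at this point, so it cannot hold for every real x for which both sides are defined.
2ln(x) equals ln(x²), which is not the same as (ln x)².

Conclusion: False.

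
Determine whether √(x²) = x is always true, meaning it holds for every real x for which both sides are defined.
Claim: √(x²) = x.
Test a specific point where both sides are defined: x = -3.
LHS = √(x²) ≈ 3.0000
RHS = x ≈ -3.0000
Since 3.0000 ≠ -3.0000, the equation fails at this point, so it cannot hold for every real x for which both sides are defined.
√(x²) = |x|, which differs from x whenever x < 0 (both sides are defined for every real x).

Conclusion: No, this is NOT an identity.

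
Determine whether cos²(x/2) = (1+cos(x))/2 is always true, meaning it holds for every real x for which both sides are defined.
Yes, this is an identity.

Claim: cos²(x/2) = (1+cos(x))/2.
Reasoning: Use cos(2θ) = 2cos²θ - 1 with θ = x/2: cos(x) = 2cos²(x/2) - 1. Solving for cos²(x/2) gives (1 + cos(x))/2.
So the two sides agree for every real x for which both sides are defined.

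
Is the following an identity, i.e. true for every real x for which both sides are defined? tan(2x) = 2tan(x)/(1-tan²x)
Yes, this is an identity.

Claim: tan(2x) = 2tan(x)/(1-tan²x).
Reasoning: tan(2x) = sin(2x)/cos(2x) = 2sin(x)cos(x) / (cos²x - sin²x). Divide numerator and denominator by cos²x: 2tan(x) / (1 - tan²x).
So the two sides agree for every real x for which both sides are defined.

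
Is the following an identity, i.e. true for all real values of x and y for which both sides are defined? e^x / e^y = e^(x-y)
Yes, this is an identity.

Claim: e^x / e^y = e^(x-y).
Reasoning: 1/e^y = e^(-y), so e^x / e^y = e^x · e^(-y) = e^(x + (-y)) = e^(x-y) by the product rule for exponents.
So the two sides agree for all real values of x and y for which both sides are defined.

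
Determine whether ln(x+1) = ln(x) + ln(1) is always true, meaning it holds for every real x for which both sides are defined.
Claim: ln(x+1) = ln(x) + ln(1).
Test a specific point where both sides are defined: x = 1/2.
LHS = ln(x+1) ≈ 0.4055
RHS = ln(x) + ln(1) ≈ -0.6931
Since 0.4055 ≠ -0.6931, the equation fails at this point, so it cannot hold for every real x for which both sides are defined.
ln(1) = 0, so the right side is just ln(x), which differs from ln(x+1).

Conclusion: No, this is NOT an identity.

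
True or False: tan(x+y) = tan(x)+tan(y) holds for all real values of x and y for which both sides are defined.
False.

Claim: tan(x+y) = tan(x)+tan(y).
Test a specific point where both sides are defined: x = π/6, y = π/4.
LHS = tan(x+y) ≈ 3.7321
RHS = tan(x)+tan(y) ≈ 1.5774
Since 3.7321 ≠ 1.5774, the equation fails at this point, so it cannot hold for all real values of x and y for which both sides are defined.
The correct formula is tan(x+y) = (tan(x) + tan(y))/(1 - tan(x)tan(y)).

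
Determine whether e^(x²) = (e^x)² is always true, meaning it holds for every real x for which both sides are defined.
No, this is NOT an identity.

Claim: e^(x²) = (e^x)².
Test a specific point where both sides are defined: x = 1/2.
LHS = e^(x²) ≈ 1.2840
RHS = (e^x)² ≈ 2.7183
Since 1.2840 ≠ 2.7183, the equation fails at this point, so it cannot hold for every real x for which both sides are defined.
(e^x)² = e^(2x), and 2x ≠ x² in general.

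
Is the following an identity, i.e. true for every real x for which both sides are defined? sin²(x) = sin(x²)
No, this is NOT an identity.

Claim: sin²(x) = sin(x²).
Test a specific point where both sides are defined: x = 3π/4.
LHS = sin²(x) ≈ 0.5000
RHS = sin(x²) ≈ -0.6680
Since 0.5000 ≠ -0.6680, the equation fails at this point, so it cannot hold for every real x for which both sides are defined.
sin²(x) means (sin x)², squaring the output; sin(x²) squares the input. These are different functions.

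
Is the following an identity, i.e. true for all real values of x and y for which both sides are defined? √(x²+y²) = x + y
No, this is NOT an identity.

Claim: √(x²+y²) = x + y.
Test a specific point where both sides are defined: x = 1/2, y = -3.
LHS = √(x²+y²) ≈ 3.0414
RHS = x + y ≈ -2.5000
Since 3.0414 ≠ -2.5000, the equation fails at this point, so it cannot hold for all real values of x and y for which both sides are defined.
(x+y)² = x² + 2xy + y², not x² + y², so the square root does not split this way.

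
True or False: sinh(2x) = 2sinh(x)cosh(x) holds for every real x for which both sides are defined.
Claim: sinh(2x) = 2sinh(x)cosh(x).
Reasoning: 2sinh(x)cosh(x) = 2 · (e^x - e^-x)/2 · (e^x + e^-x)/2 = (e^(2x) - e^(-2x))/2 = sinh(2x).
So the two sides agree for every real x for which both sides are defined.

Conclusion: True.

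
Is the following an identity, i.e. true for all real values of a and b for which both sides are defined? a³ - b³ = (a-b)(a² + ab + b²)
Claim: a³ - b³ = (a-b)(a² + ab + b²).
Reasoning: Expand the right side: (a-b)(a² + ab + b²) = a³ + a²b + ab² - a²b - ab² - b³ = a³ - b³ (the middle terms cancel in pairs).
So the two sides agree for all real values of a and b for which both sides are defined.

Conclusion: Yes, this is an identity.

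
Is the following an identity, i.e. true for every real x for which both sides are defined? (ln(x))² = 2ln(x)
Claim: (ln(x))² = 2ln(x).
Test a specific point where both sides are defined: x = 5.
LHS = (ln(x))² ≈ 2.5903
RHS = 2ln(x) ≈ 3.2189
Since 2.5903 ≠ 3.2189, the equation fails at this point, so it cannot hold for every real x for which both sides are defined.
2ln(x) equals ln(x²), which is not the same as (ln x)².

Conclusion: No, this is NOT an identity.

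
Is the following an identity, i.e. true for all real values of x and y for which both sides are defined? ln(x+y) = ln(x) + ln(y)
No, this is NOT an identity.

Claim: ln(x+y) = ln(x) + ln(y).
Test a specific point where both sides are defined: x = 1, y = 1.
LHS = ln(x+y) ≈ 0.6931
RHS = ln(x) + ln(y) ≈ 0.0000
Since 0.6931 ≠ 0.0000, the equation fails at this point, so it cannot hold for all real values of x and y for which both sides are defined.
ln(x) + ln(y) = ln(xy), not ln(x+y).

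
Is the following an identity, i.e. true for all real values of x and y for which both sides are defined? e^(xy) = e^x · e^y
No, this is NOT an identity.

Claim: e^(xy) = e^x · e^y.
Test a specific point where both sides are defined: x = -1, y = 2.
LHS = e^(xy) ≈ 0.1353
RHS = e^x · e^y ≈ 2.7183
Since 0.1353 ≠ 2.7183, the equation fails at this point, so it cannot hold for all real values of x and y for which both sides are defined.
e^x · e^y = e^(x+y), not e^(xy).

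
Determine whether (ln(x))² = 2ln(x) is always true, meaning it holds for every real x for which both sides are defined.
Claim: (ln(x))² = 2ln(x).
Test a specific point where both sides are defined: x = 5.
LHS = (ln(x))² ≈ 2.5903
RHS = 2ln(x) ≈ 3.2189
Since 2.5903 ≠ 3.2189, the equation fails at this point, so it cannot hold for every real x for which both sides are defined.
2ln(x) equals ln(x²), which is not the same as (ln x)².

Conclusion: No, this is NOT an identity.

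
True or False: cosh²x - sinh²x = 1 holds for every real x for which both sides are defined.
True.

Claim: cosh²x - sinh²x = 1.
Reasoning: With cosh(x) = (e^x + e^-x)/2 and sinh(x) = (e^x - e^-x)/2: cosh²x = (e^(2x) + 2 + e^(-2x))/4 and sinh²x = (e^(2x) - 2 + e^(-2x))/4. Subtracting leaves 4/4 = 1.
So the two sides agree for every real x for which both sides are defined.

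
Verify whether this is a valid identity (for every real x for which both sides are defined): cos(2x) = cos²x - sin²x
Claim: cos(2x) = cos²x - sin²x.
Reasoning: Put y = x in the addition formula cos(x+y) = cos(x)cos(y) - sin(x)sin(y): cos(2x) = cos²x - sin²x.
So the two sides agree for every real x for which both sides are defined.

Conclusion: Yes, this is an identity.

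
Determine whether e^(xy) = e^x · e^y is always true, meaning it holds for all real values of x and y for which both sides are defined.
Claim: e^(xy) = e^x · e^y.
Test a specific point where both sides are defined: x = 1/2, y = 1/2.
LHS = e^(xy) ≈ 1.2840
RHS = e^x · e^y ≈ 2.7183
Since 1.2840 ≠ 2.7183, the equation fails at this point, so it cannot hold for all real values of x and y for which both sides are defined.
e^x · e^y = e^(x+y), not e^(xy).

Conclusion: No, this is NOT an identity.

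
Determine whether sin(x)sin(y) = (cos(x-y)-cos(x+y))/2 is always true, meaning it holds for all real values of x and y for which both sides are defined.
Yes, this is an identity.

Claim: sin(x)sin(y) = (cos(x-y)-cos(x+y))/2.
Reasoning: cos(x-y) = cos(x)cos(y) + sin(x)sin(y) and cos(x+y) = cos(x)cos(y) - sin(x)sin(y). Subtracting, cos(x-y) - cos(x+y) = 2sin(x)sin(y); divide by 2.
So the two sides agree for all real values of x and y for which both sides are defined.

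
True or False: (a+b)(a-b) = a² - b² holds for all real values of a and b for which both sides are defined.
Claim: (a+b)(a-b) = a² - b².
Reasoning: Expand: (a+b)(a-b) = a² - ab + ba - b² = a² - b² (the cross terms cancel).
So the two sides agree for all real values of a and b for which both sides are defined.

Conclusion: True.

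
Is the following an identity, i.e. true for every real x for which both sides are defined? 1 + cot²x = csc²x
Yes, this is an identity.

Claim: 1 + cot²x = csc²x.
Reasoning: Start from sin²x + cos²x = 1 and divide every term by sin²x (allowed wherever cot x and csc x are defined): 1 + cot²x = 1/sin²x = csc²x.
So the two sides agree for every real x for which both sides are defined.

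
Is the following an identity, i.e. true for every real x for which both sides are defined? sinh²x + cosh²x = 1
No, this is NOT an identity.

Claim: sinh²x + cosh²x = 1.
Test a specific point where both sides are defined: x = -3.
LHS = sinh²x + cosh²x ≈ 201.7156
RHS = 1 ≈ 1.0000
Since 201.7156 ≠ 1.0000, the equation fails at this point, so it cannot hold for every real x for which both sides are defined.
The correct hyperbolic identity is cosh²x - sinh²x = 1 (a difference); the sum sinh²x + cosh²x equals cosh(2x).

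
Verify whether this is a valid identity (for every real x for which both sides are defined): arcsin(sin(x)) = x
No, this is NOT an identity.

Claim: arcsin(sin(x)) = x.
Test a specific point where both sides are defined: x = 3π/4.
LHS = arcsin(sin(x)) ≈ 0.7854
RHS = x ≈ 2.3562
Since 0.7854 ≠ 2.3562, the equation fails at this point, so it cannot hold for every real x for which both sides are defined.
arcsin only returns values in [-π/2, π/2], so arcsin(sin(x)) = x holds only for x in that interval, not for all real x.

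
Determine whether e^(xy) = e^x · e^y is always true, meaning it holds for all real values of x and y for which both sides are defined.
Claim: e^(xy) = e^x · e^y.
Test a specific point where both sides are defined: x = 1/2, y = -2.
LHS = e^(xy) ≈ 0.3679
RHS = e^x · e^y ≈ 0.2231
Since 0.3679 ≠ 0.2231, the equation fails at this point, so it cannot hold for all real values of x and y for which both sides are defined.
e^x · e^y = e^(x+y), not e^(xy).

Conclusion: No, this is NOT an identity.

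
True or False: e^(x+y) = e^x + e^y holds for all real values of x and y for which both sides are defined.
Claim: e^(x+y) = e^x + e^y.
Test a specific point where both sides are defined: x = 3, y = 3/2.
LHS = e^(x+y) ≈ 90.0171
RHS = e^x + e^y ≈ 24.5672
Since 90.0171 ≠ 24.5672, the equation fails at this point, so it cannot hold for all real values of x and y for which both sides are defined.
The correct rule is e^(x+y) = e^x · e^y (a product, not a sum).

Conclusion: False.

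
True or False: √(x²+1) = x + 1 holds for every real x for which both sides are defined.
False.

Claim: √(x²+1) = x + 1.
Test a specific point where both sides are defined: x = 1/2.
LHS = √(x²+1) ≈ 1.1180
RHS = x + 1 ≈ 1.5000
Since 1.1180 ≠ 1.5000, the equation fails at this point, so it cannot hold for every real x for which both sides are defined.
(x+1)² = x² + 2x + 1 ≠ x² + 1 unless x = 0.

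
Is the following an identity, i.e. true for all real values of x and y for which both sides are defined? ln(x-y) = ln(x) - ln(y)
Claim: ln(x-y) = ln(x) - ln(y).
Test a specific point where both sides are defined: x = 3/2, y = 1/2.
LHS = ln(x-y) ≈ 0.0000
RHS = ln(x) - ln(y) ≈ 1.0986
Since 0.0000 ≠ 1.0986, the equation fails at this point, so it cannot hold for all real values of x and y for which both sides are defined.
ln(x) - ln(y) = ln(x/y), not ln(x-y).

Conclusion: No, this is NOT an identity.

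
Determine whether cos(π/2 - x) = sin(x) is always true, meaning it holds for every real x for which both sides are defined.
Yes, this is an identity.

Claim: cos(π/2 - x) = sin(x).
Reasoning: Use cos(u - v) = cos(u)cos(v) + sin(u)sin(v) with u = π/2, v = x: cos(π/2)cos(x) + sin(π/2)sin(x) = 0·cos(x) + 1·sin(x) = sin(x).
So the two sides agree for every real x for which both sides are defined.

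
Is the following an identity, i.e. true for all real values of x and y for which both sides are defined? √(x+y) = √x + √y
No, this is NOT an identity.

Claim: √(x+y) = √x + √y.
Test a specific point where both sides are defined: x = 4, y = 4.
LHS = √(x+y) ≈ 2.8284
RHS = √x + √y ≈ 4.0000
Since 2.8284 ≠ 4.0000, the equation fails at this point, so it cannot hold for all real values of x and y for which both sides are defined.
Squaring the right side gives x + 2√(xy) + y, not x + y.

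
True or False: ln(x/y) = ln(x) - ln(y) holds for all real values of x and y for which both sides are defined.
True.

Claim: ln(x/y) = ln(x) - ln(y).
Reasoning: Both sides are simultaneously defined only when x, y > 0. Write x = e^p, y = e^q. Then x/y = e^(p-q), so ln(x/y) = p - q = ln(x) - ln(y).
So the two sides agree for all real values of x and y for which both sides are defined.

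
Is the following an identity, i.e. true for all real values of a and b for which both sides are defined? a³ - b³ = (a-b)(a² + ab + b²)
Claim: a³ - b³ = (a-b)(a² + ab + b²).
Reasoning: Expand the right side: (a-b)(a² + ab + b²) = a³ + a²b + ab² - a²b - ab² - b³ = a³ - b³ (the middle terms cancel in pairs).
So the two sides agree for all real values of a and b for which both sides are defined.

Conclusion: Yes, this is an identity.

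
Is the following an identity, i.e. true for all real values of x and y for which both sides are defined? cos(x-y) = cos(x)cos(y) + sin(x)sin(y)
Claim: cos(x-y) = cos(x)cos(y) + sin(x)sin(y).
Reasoning: Replace y by -y in cos(x+y) = cos(x)cos(y) - sin(x)sin(y) and use cos(-y) = cos(y), sin(-y) = -sin(y): cos(x-y) = cos(x)cos(y) + sin(x)sin(y).
So the two sides agree for all real values of x and y for which both sides are defined.

Conclusion: Yes, this is an identity.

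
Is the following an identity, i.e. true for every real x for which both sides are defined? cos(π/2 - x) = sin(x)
Yes, this is an identity.

Claim: cos(π/2 - x) = sin(x).
Reasoning: Use cos(u - v) = cos(u)cos(v) + sin(u)sin(v) with u = π/2, v = x: cos(π/2)cos(x) + sin(π/2)sin(x) = 0·cos(x) + 1·sin(x) = sin(x).
So the two sides agree for every real x for which both sides are defined.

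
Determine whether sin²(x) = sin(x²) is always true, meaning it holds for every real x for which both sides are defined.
Claim: sin²(x) = sin(x²).
Test a specific point where both sides are defined: x = π/3.
LHS = sin²(x) ≈ 0.7500
RHS = sin(x²) ≈ 0.8897
Since 0.7500 ≠ 0.8897, the equation fails at this point, so it cannot hold for every real x for which both sides are defined.
sin²(x) means (sin x)², squaring the output; sin(x²) squares the input. These are different functions.

Conclusion: No, this is NOT an identity.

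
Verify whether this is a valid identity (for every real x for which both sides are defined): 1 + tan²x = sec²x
Yes, this is an identity.

Claim: 1 + tan²x = sec²x.
Reasoning: Start from sin²x + cos²x = 1 and divide every term by cos²x (allowed wherever tan x and sec x are defined): tan²x + 1 = 1/cos²x = sec²x.
So the two sides agree for every real x for which both sides are defined.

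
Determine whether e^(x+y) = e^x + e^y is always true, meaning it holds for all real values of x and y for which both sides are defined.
No, this is NOT an identity.

Claim: e^(x+y) = e^x + e^y.
Test a specific point where both sides are defined: x = 3/2, y = -1.
LHS = e^(x+y) ≈ 1.6487
RHS = e^x + e^y ≈ 4.8496
Since 1.6487 ≠ 4.8496, the equation fails at this point, so it cannot hold for all real values of x and y for which both sides are defined.
The correct rule is e^(x+y) = e^x · e^y (a product, not a sum).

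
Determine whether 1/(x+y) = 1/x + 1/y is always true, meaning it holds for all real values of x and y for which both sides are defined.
No, this is NOT an identity.

Claim: 1/(x+y) = 1/x + 1/y.
Test a specific point where both sides are defined: x = -3, y = -1.
LHS = 1/(x+y) ≈ -0.2500
RHS = 1/x + 1/y ≈ -1.3333
Since -0.2500 ≠ -1.3333, the equation fails at this point, so it cannot hold for all real values of x and y for which both sides are defined.
1/x + 1/y = (x+y)/(xy), which is not 1/(x+y).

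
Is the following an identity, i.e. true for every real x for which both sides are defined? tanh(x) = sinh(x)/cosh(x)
Claim: tanh(x) = sinh(x)/cosh(x).
Reasoning: tanh(x) is defined as sinh(x)/cosh(x) = (e^x - e^-x)/(e^x + e^-x); cosh(x) ≥ 1 is never zero, so this holds for every real x.
So the two sides agree for every real x for which both sides are defined.

Conclusion: Yes, this is an identity.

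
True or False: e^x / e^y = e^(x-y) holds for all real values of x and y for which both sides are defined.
True.

Claim: e^x / e^y = e^(x-y).
Reasoning: 1/e^y = e^(-y), so e^x / e^y = e^x · e^(-y) = e^(x + (-y)) = e^(x-y) by the product rule for exponents.
So the two sides agree for all real values of x and y for which both sides are defined.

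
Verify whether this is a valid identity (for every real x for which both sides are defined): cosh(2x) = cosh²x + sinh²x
Claim: cosh(2x) = cosh²x + sinh²x.
Reasoning: cosh²x = (e^(2x) + 2 + e^(-2x))/4 and sinh²x = (e^(2x) - 2 + e^(-2x))/4. Adding gives (2e^(2x) + 2e^(-2x))/4 = (e^(2x) + e^(-2x))/2 = cosh(2x).
So the two sides agree for every real x for which both sides are defined.

Conclusion: Yes, this is an identity.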